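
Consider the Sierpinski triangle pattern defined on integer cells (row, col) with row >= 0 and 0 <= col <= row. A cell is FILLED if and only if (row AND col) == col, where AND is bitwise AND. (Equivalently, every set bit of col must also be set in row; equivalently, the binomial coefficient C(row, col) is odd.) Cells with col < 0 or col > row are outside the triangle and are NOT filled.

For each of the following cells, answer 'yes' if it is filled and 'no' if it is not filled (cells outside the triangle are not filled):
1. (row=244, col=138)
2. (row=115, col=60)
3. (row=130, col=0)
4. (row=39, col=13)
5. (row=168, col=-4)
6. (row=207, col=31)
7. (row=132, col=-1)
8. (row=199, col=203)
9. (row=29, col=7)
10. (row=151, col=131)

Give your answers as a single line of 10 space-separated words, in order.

Answer: no no yes no no no no no no yes

Derivation:
(244,138): row=0b11110100, col=0b10001010, row AND col = 0b10000000 = 128; 128 != 138 -> empty
(115,60): row=0b1110011, col=0b111100, row AND col = 0b110000 = 48; 48 != 60 -> empty
(130,0): row=0b10000010, col=0b0, row AND col = 0b0 = 0; 0 == 0 -> filled
(39,13): row=0b100111, col=0b1101, row AND col = 0b101 = 5; 5 != 13 -> empty
(168,-4): col outside [0, 168] -> not filled
(207,31): row=0b11001111, col=0b11111, row AND col = 0b1111 = 15; 15 != 31 -> empty
(132,-1): col outside [0, 132] -> not filled
(199,203): col outside [0, 199] -> not filled
(29,7): row=0b11101, col=0b111, row AND col = 0b101 = 5; 5 != 7 -> empty
(151,131): row=0b10010111, col=0b10000011, row AND col = 0b10000011 = 131; 131 == 131 -> filled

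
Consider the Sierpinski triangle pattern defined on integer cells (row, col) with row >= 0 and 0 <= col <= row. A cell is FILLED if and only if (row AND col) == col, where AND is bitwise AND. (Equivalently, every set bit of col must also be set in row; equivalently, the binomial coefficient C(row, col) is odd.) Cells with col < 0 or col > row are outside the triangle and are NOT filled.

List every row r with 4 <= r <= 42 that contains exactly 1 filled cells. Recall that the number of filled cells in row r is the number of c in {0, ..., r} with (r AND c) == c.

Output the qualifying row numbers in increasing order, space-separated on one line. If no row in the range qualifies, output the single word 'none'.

Answer: none

Derivation:
Row r has 2^popcount(r) filled cells, so we need popcount(r) = log2(1) = 0.
Scan r = 4..42 and keep those with exactly 0 one-bits:
r=4=100 popcount=1 -> skip
r=5=101 popcount=2 -> skip
r=6=110 popcount=2 -> skip
r=7=111 popcount=3 -> skip
r=8=1000 popcount=1 -> skip
r=9=1001 popcount=2 -> skip
r=10=1010 popcount=2 -> skip
r=11=1011 popcount=3 -> skip
r=12=1100 popcount=2 -> skip
r=13=1101 popcount=3 -> skip
r=14=1110 popcount=3 -> skip
r=15=1111 popcount=4 -> skip
r=16=10000 popcount=1 -> skip
r=17=10001 popcount=2 -> skip
r=18=10010 popcount=2 -> skip
r=19=10011 popcount=3 -> skip
r=20=10100 popcount=2 -> skip
r=21=10101 popcount=3 -> skip
r=22=10110 popcount=3 -> skip
r=23=10111 popcount=4 -> skip
r=24=11000 popcount=2 -> skip
r=25=11001 popcount=3 -> skip
r=26=11010 popcount=3 -> skip
r=27=11011 popcount=4 -> skip
r=28=11100 popcount=3 -> skip
r=29=11101 popcount=4 -> skip
r=30=11110 popcount=4 -> skip
r=31=11111 popcount=5 -> skip
r=32=100000 popcount=1 -> skip
r=33=100001 popcount=2 -> skip
r=34=100010 popcount=2 -> skip
r=35=100011 popcount=3 -> skip
r=36=100100 popcount=2 -> skip
r=37=100101 popcount=3 -> skip
r=38=100110 popcount=3 -> skip
r=39=100111 popcount=4 -> skip
r=40=101000 popcount=2 -> skip
r=41=101001 popcount=3 -> skip
r=42=101010 popcount=3 -> skip
Kept rows: none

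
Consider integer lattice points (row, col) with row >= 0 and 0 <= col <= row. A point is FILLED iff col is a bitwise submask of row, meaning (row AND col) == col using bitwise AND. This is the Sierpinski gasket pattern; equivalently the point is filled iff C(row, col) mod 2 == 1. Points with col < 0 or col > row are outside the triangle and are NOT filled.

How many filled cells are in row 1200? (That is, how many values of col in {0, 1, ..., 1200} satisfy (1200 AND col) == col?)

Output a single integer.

Answer: 16

Derivation:
1200 in binary = 10010110000
popcount(1200) = number of 1-bits in 10010110000 = 4
A col c satisfies (1200 AND c) == c iff every set bit of c is also set in 1200; each of the 4 set bits of 1200 can independently be on or off in c.
count = 2^4 = 16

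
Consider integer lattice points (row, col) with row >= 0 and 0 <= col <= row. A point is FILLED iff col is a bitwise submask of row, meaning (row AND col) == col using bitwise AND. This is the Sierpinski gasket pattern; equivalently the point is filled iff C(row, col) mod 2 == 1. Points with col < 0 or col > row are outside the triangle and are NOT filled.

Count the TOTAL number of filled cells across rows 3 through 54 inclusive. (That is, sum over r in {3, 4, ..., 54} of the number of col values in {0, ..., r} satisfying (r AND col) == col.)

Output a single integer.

Answer: 476

Derivation:
r3=11 pc2: +4 =4
r4=100 pc1: +2 =6
r5=101 pc2: +4 =10
r6=110 pc2: +4 =14
r7=111 pc3: +8 =22
r8=1000 pc1: +2 =24
r9=1001 pc2: +4 =28
r10=1010 pc2: +4 =32
r11=1011 pc3: +8 =40
r12=1100 pc2: +4 =44
r13=1101 pc3: +8 =52
r14=1110 pc3: +8 =60
r15=1111 pc4: +16 =76
r16=10000 pc1: +2 =78
r17=10001 pc2: +4 =82
r18=10010 pc2: +4 =86
r19=10011 pc3: +8 =94
r20=10100 pc2: +4 =98
r21=10101 pc3: +8 =106
r22=10110 pc3: +8 =114
r23=10111 pc4: +16 =130
r24=11000 pc2: +4 =134
r25=11001 pc3: +8 =142
r26=11010 pc3: +8 =150
r27=11011 pc4: +16 =166
r28=11100 pc3: +8 =174
r29=11101 pc4: +16 =190
r30=11110 pc4: +16 =206
r31=11111 pc5: +32 =238
r32=100000 pc1: +2 =240
r33=100001 pc2: +4 =244
r34=100010 pc2: +4 =248
r35=100011 pc3: +8 =256
r36=100100 pc2: +4 =260
r37=100101 pc3: +8 =268
r38=100110 pc3: +8 =276
r39=100111 pc4: +16 =292
r40=101000 pc2: +4 =296
r41=101001 pc3: +8 =304
r42=101010 pc3: +8 =312
r43=101011 pc4: +16 =328
r44=101100 pc3: +8 =336
r45=101101 pc4: +16 =352
r46=101110 pc4: +16 =368
r47=101111 pc5: +32 =400
r48=110000 pc2: +4 =404
r49=110001 pc3: +8 =412
r50=110010 pc3: +8 =420
r51=110011 pc4: +16 =436
r52=110100 pc3: +8 =444
r53=110101 pc4: +16 =460
r54=110110 pc4: +16 =476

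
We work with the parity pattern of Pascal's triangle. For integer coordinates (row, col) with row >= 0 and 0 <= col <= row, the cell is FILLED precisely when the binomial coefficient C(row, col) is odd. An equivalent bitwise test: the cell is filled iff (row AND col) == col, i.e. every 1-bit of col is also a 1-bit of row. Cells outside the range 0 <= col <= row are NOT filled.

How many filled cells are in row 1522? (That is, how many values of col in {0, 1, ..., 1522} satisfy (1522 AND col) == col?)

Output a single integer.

Answer: 128

Derivation:
1522 in binary = 10111110010
popcount(1522) = number of 1-bits in 10111110010 = 7
A col c satisfies (1522 AND c) == c iff every set bit of c is also set in 1522; each of the 7 set bits of 1522 can independently be on or off in c.
count = 2^7 = 128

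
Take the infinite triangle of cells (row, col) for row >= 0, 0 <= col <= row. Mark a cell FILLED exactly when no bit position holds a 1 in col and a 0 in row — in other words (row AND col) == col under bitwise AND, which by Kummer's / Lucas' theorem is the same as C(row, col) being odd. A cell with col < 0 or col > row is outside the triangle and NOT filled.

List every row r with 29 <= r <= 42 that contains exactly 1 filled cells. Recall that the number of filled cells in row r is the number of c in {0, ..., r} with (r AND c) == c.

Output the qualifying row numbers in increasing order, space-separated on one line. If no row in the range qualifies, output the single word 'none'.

Row r has 2^popcount(r) filled cells, so we need popcount(r) = log2(1) = 0.
Scan r = 29..42 and keep those with exactly 0 one-bits:
r=29=11101 popcount=4 -> skip
r=30=11110 popcount=4 -> skip
r=31=11111 popcount=5 -> skip
r=32=100000 popcount=1 -> skip
r=33=100001 popcount=2 -> skip
r=34=100010 popcount=2 -> skip
r=35=100011 popcount=3 -> skip
r=36=100100 popcount=2 -> skip
r=37=100101 popcount=3 -> skip
r=38=100110 popcount=3 -> skip
r=39=100111 popcount=4 -> skip
r=40=101000 popcount=2 -> skip
r=41=101001 popcount=3 -> skip
r=42=101010 popcount=3 -> skip
Kept rows: none

Answer: none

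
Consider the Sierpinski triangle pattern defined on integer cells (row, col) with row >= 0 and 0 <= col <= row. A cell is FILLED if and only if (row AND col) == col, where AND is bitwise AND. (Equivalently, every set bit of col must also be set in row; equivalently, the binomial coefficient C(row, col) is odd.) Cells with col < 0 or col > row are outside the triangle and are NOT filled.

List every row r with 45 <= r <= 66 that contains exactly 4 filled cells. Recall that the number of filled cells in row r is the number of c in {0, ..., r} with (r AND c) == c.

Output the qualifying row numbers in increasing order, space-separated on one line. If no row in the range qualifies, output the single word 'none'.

Answer: 48 65 66

Derivation:
Row r has 2^popcount(r) filled cells, so we need popcount(r) = log2(4) = 2.
Scan r = 45..66 and keep those with exactly 2 one-bits:
r=45=101101 popcount=4 -> skip
r=46=101110 popcount=4 -> skip
r=47=101111 popcount=5 -> skip
r=48=110000 popcount=2 -> KEEP
r=49=110001 popcount=3 -> skip
r=50=110010 popcount=3 -> skip
r=51=110011 popcount=4 -> skip
r=52=110100 popcount=3 -> skip
r=53=110101 popcount=4 -> skip
r=54=110110 popcount=4 -> skip
r=55=110111 popcount=5 -> skip
r=56=111000 popcount=3 -> skip
r=57=111001 popcount=4 -> skip
r=58=111010 popcount=4 -> skip
r=59=111011 popcount=5 -> skip
r=60=111100 popcount=4 -> skip
r=61=111101 popcount=5 -> skip
r=62=111110 popcount=5 -> skip
r=63=111111 popcount=6 -> skip
r=64=1000000 popcount=1 -> skip
r=65=1000001 popcount=2 -> KEEP
r=66=1000010 popcount=2 -> KEEP
Kept rows: 48 65 66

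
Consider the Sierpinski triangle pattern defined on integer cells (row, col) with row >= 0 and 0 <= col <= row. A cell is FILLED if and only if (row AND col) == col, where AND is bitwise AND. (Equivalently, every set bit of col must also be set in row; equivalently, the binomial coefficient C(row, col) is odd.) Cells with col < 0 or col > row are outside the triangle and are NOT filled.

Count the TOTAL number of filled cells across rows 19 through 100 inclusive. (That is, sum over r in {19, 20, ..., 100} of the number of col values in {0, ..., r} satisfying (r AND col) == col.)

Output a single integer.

r19=10011 pc3: +8 =8
r20=10100 pc2: +4 =12
r21=10101 pc3: +8 =20
r22=10110 pc3: +8 =28
r23=10111 pc4: +16 =44
r24=11000 pc2: +4 =48
r25=11001 pc3: +8 =56
r26=11010 pc3: +8 =64
r27=11011 pc4: +16 =80
r28=11100 pc3: +8 =88
r29=11101 pc4: +16 =104
r30=11110 pc4: +16 =120
r31=11111 pc5: +32 =152
r32=100000 pc1: +2 =154
r33=100001 pc2: +4 =158
r34=100010 pc2: +4 =162
r35=100011 pc3: +8 =170
r36=100100 pc2: +4 =174
r37=100101 pc3: +8 =182
r38=100110 pc3: +8 =190
r39=100111 pc4: +16 =206
r40=101000 pc2: +4 =210
r41=101001 pc3: +8 =218
r42=101010 pc3: +8 =226
r43=101011 pc4: +16 =242
r44=101100 pc3: +8 =250
r45=101101 pc4: +16 =266
r46=101110 pc4: +16 =282
r47=101111 pc5: +32 =314
r48=110000 pc2: +4 =318
r49=110001 pc3: +8 =326
r50=110010 pc3: +8 =334
r51=110011 pc4: +16 =350
r52=110100 pc3: +8 =358
r53=110101 pc4: +16 =374
r54=110110 pc4: +16 =390
r55=110111 pc5: +32 =422
r56=111000 pc3: +8 =430
r57=111001 pc4: +16 =446
r58=111010 pc4: +16 =462
r59=111011 pc5: +32 =494
r60=111100 pc4: +16 =510
r61=111101 pc5: +32 =542
r62=111110 pc5: +32 =574
r63=111111 pc6: +64 =638
r64=1000000 pc1: +2 =640
r65=1000001 pc2: +4 =644
r66=1000010 pc2: +4 =648
r67=1000011 pc3: +8 =656
r68=1000100 pc2: +4 =660
r69=1000101 pc3: +8 =668
r70=1000110 pc3: +8 =676
r71=1000111 pc4: +16 =692
r72=1001000 pc2: +4 =696
r73=1001001 pc3: +8 =704
r74=1001010 pc3: +8 =712
r75=1001011 pc4: +16 =728
r76=1001100 pc3: +8 =736
r77=1001101 pc4: +16 =752
r78=1001110 pc4: +16 =768
r79=1001111 pc5: +32 =800
r80=1010000 pc2: +4 =804
r81=1010001 pc3: +8 =812
r82=1010010 pc3: +8 =820
r83=1010011 pc4: +16 =836
r84=1010100 pc3: +8 =844
r85=1010101 pc4: +16 =860
r86=1010110 pc4: +16 =876
r87=1010111 pc5: +32 =908
r88=1011000 pc3: +8 =916
r89=1011001 pc4: +16 =932
r90=1011010 pc4: +16 =948
r91=1011011 pc5: +32 =980
r92=1011100 pc4: +16 =996
r93=1011101 pc5: +32 =1028
r94=1011110 pc5: +32 =1060
r95=1011111 pc6: +64 =1124
r96=1100000 pc2: +4 =1128
r97=1100001 pc3: +8 =1136
r98=1100010 pc3: +8 =1144
r99=1100011 pc4: +16 =1160
r100=1100100 pc3: +8 =1168

Answer: 1168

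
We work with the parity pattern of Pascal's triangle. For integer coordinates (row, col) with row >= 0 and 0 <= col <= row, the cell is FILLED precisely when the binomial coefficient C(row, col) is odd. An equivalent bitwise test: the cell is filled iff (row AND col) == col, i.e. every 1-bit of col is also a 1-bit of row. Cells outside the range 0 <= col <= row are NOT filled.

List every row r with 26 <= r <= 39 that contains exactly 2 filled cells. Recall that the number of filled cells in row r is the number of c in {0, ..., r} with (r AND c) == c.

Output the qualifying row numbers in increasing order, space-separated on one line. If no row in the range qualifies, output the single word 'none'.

Answer: 32

Derivation:
Row r has 2^popcount(r) filled cells, so we need popcount(r) = log2(2) = 1.
Scan r = 26..39 and keep those with exactly 1 one-bits:
r=26=11010 popcount=3 -> skip
r=27=11011 popcount=4 -> skip
r=28=11100 popcount=3 -> skip
r=29=11101 popcount=4 -> skip
r=30=11110 popcount=4 -> skip
r=31=11111 popcount=5 -> skip
r=32=100000 popcount=1 -> KEEP
r=33=100001 popcount=2 -> skip
r=34=100010 popcount=2 -> skip
r=35=100011 popcount=3 -> skip
r=36=100100 popcount=2 -> skip
r=37=100101 popcount=3 -> skip
r=38=100110 popcount=3 -> skip
r=39=100111 popcount=4 -> skip
Kept rows: 32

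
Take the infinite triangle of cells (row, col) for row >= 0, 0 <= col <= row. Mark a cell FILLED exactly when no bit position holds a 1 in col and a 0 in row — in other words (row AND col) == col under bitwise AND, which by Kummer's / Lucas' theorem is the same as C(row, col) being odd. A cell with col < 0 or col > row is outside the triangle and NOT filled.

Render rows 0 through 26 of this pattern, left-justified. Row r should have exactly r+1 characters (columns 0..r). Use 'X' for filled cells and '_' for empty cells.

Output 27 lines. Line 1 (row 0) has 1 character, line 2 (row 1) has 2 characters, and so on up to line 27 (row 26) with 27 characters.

Answer: X
XX
X_X
XXXX
X___X
XX__XX
X_X_X_X
XXXXXXXX
X_______X
XX______XX
X_X_____X_X
XXXX____XXXX
X___X___X___X
XX__XX__XX__XX
X_X_X_X_X_X_X_X
XXXXXXXXXXXXXXXX
X_______________X
XX______________XX
X_X_____________X_X
XXXX____________XXXX
X___X___________X___X
XX__XX__________XX__XX
X_X_X_X_________X_X_X_X
XXXXXXXX________XXXXXXXX
X_______X_______X_______X
XX______XX______XX______XX
X_X_____X_X_____X_X_____X_X

Derivation:
r0=0: X
r1=1: XX
r2=10: X_X
r3=11: XXXX
r4=100: X___X
r5=101: XX__XX
r6=110: X_X_X_X
r7=111: XXXXXXXX
r8=1000: X_______X
r9=1001: XX______XX
r10=1010: X_X_____X_X
r11=1011: XXXX____XXXX
r12=1100: X___X___X___X
r13=1101: XX__XX__XX__XX
r14=1110: X_X_X_X_X_X_X_X
r15=1111: XXXXXXXXXXXXXXXX
r16=10000: X_______________X
r17=10001: XX______________XX
r18=10010: X_X_____________X_X
r19=10011: XXXX____________XXXX
r20=10100: X___X___________X___X
r21=10101: XX__XX__________XX__XX
r22=10110: X_X_X_X_________X_X_X_X
r23=10111: XXXXXXXX________XXXXXXXX
r24=11000: X_______X_______X_______X
r25=11001: XX______XX______XX______XX
r26=11010: X_X_____X_X_____X_X_____X_X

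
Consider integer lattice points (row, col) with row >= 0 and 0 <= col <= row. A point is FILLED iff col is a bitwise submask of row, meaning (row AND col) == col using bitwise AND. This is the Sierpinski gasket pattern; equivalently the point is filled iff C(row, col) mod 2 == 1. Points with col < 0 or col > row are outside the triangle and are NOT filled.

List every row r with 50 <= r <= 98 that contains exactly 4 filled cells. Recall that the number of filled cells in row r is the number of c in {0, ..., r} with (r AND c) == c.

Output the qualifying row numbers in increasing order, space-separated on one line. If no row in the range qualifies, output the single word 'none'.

Row r has 2^popcount(r) filled cells, so we need popcount(r) = log2(4) = 2.
Scan r = 50..98 and keep those with exactly 2 one-bits:
r=50=110010 popcount=3 -> skip
r=51=110011 popcount=4 -> skip
r=52=110100 popcount=3 -> skip
r=53=110101 popcount=4 -> skip
r=54=110110 popcount=4 -> skip
r=55=110111 popcount=5 -> skip
r=56=111000 popcount=3 -> skip
r=57=111001 popcount=4 -> skip
r=58=111010 popcount=4 -> skip
r=59=111011 popcount=5 -> skip
r=60=111100 popcount=4 -> skip
r=61=111101 popcount=5 -> skip
r=62=111110 popcount=5 -> skip
r=63=111111 popcount=6 -> skip
r=64=1000000 popcount=1 -> skip
r=65=1000001 popcount=2 -> KEEP
r=66=1000010 popcount=2 -> KEEP
r=67=1000011 popcount=3 -> skip
r=68=1000100 popcount=2 -> KEEP
r=69=1000101 popcount=3 -> skip
r=70=1000110 popcount=3 -> skip
r=71=1000111 popcount=4 -> skip
r=72=1001000 popcount=2 -> KEEP
r=73=1001001 popcount=3 -> skip
r=74=1001010 popcount=3 -> skip
r=75=1001011 popcount=4 -> skip
r=76=1001100 popcount=3 -> skip
r=77=1001101 popcount=4 -> skip
r=78=1001110 popcount=4 -> skip
r=79=1001111 popcount=5 -> skip
r=80=1010000 popcount=2 -> KEEP
r=81=1010001 popcount=3 -> skip
r=82=1010010 popcount=3 -> skip
r=83=1010011 popcount=4 -> skip
r=84=1010100 popcount=3 -> skip
r=85=1010101 popcount=4 -> skip
r=86=1010110 popcount=4 -> skip
r=87=1010111 popcount=5 -> skip
r=88=1011000 popcount=3 -> skip
r=89=1011001 popcount=4 -> skip
r=90=1011010 popcount=4 -> skip
r=91=1011011 popcount=5 -> skip
r=92=1011100 popcount=4 -> skip
r=93=1011101 popcount=5 -> skip
r=94=1011110 popcount=5 -> skip
r=95=1011111 popcount=6 -> skip
r=96=1100000 popcount=2 -> KEEP
r=97=1100001 popcount=3 -> skip
r=98=1100010 popcount=3 -> skip
Kept rows: 65 66 68 72 80 96

Answer: 65 66 68 72 80 96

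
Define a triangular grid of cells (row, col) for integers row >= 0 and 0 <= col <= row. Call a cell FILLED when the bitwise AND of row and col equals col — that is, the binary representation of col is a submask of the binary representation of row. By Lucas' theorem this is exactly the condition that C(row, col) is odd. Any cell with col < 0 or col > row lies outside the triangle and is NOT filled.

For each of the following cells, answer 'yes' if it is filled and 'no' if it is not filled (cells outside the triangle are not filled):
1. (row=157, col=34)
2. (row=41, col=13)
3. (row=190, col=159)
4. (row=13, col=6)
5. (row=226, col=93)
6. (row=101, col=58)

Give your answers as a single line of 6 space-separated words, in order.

(157,34): row=0b10011101, col=0b100010, row AND col = 0b0 = 0; 0 != 34 -> empty
(41,13): row=0b101001, col=0b1101, row AND col = 0b1001 = 9; 9 != 13 -> empty
(190,159): row=0b10111110, col=0b10011111, row AND col = 0b10011110 = 158; 158 != 159 -> empty
(13,6): row=0b1101, col=0b110, row AND col = 0b100 = 4; 4 != 6 -> empty
(226,93): row=0b11100010, col=0b1011101, row AND col = 0b1000000 = 64; 64 != 93 -> empty
(101,58): row=0b1100101, col=0b111010, row AND col = 0b100000 = 32; 32 != 58 -> empty

Answer: no no no no no no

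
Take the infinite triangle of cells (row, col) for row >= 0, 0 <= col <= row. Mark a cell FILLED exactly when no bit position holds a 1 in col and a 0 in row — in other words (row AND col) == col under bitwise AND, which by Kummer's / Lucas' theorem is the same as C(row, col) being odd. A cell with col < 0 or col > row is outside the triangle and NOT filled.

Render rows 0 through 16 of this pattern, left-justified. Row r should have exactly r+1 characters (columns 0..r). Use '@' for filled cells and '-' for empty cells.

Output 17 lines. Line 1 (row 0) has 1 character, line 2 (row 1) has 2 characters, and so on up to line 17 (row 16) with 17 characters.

r0=0: @
r1=1: @@
r2=10: @-@
r3=11: @@@@
r4=100: @---@
r5=101: @@--@@
r6=110: @-@-@-@
r7=111: @@@@@@@@
r8=1000: @-------@
r9=1001: @@------@@
r10=1010: @-@-----@-@
r11=1011: @@@@----@@@@
r12=1100: @---@---@---@
r13=1101: @@--@@--@@--@@
r14=1110: @-@-@-@-@-@-@-@
r15=1111: @@@@@@@@@@@@@@@@
r16=10000: @---------------@

Answer: @
@@
@-@
@@@@
@---@
@@--@@
@-@-@-@
@@@@@@@@
@-------@
@@------@@
@-@-----@-@
@@@@----@@@@
@---@---@---@
@@--@@--@@--@@
@-@-@-@-@-@-@-@
@@@@@@@@@@@@@@@@
@---------------@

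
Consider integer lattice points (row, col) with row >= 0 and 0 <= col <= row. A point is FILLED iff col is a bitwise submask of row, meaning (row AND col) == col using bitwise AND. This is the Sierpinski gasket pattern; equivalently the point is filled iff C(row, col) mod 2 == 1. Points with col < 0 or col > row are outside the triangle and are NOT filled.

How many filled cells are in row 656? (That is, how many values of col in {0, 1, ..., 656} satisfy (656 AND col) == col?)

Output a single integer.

Answer: 8

Derivation:
656 in binary = 1010010000
popcount(656) = number of 1-bits in 1010010000 = 3
A col c satisfies (656 AND c) == c iff every set bit of c is also set in 656; each of the 3 set bits of 656 can independently be on or off in c.
count = 2^3 = 8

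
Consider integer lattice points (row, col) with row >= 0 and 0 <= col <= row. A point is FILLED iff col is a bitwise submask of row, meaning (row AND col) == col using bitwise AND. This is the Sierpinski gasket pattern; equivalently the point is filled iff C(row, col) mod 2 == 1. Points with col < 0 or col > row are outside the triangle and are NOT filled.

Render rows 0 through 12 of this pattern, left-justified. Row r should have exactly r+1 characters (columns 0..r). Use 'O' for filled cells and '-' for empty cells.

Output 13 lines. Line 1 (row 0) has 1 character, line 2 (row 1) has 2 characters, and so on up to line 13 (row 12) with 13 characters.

Answer: O
OO
O-O
OOOO
O---O
OO--OO
O-O-O-O
OOOOOOOO
O-------O
OO------OO
O-O-----O-O
OOOO----OOOO
O---O---O---O

Derivation:
r0=0: O
r1=1: OO
r2=10: O-O
r3=11: OOOO
r4=100: O---O
r5=101: OO--OO
r6=110: O-O-O-O
r7=111: OOOOOOOO
r8=1000: O-------O
r9=1001: OO------OO
r10=1010: O-O-----O-O
r11=1011: OOOO----OOOO
r12=1100: O---O---O---O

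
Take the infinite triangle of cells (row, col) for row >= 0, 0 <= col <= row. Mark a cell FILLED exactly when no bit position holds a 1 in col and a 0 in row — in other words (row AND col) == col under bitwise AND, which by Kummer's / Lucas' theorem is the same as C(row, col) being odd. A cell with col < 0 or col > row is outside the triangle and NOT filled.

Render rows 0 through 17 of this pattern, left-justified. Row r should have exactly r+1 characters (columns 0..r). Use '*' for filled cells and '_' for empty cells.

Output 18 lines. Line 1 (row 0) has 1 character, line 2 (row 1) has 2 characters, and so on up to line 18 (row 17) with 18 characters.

Answer: *
**
*_*
****
*___*
**__**
*_*_*_*
********
*_______*
**______**
*_*_____*_*
****____****
*___*___*___*
**__**__**__**
*_*_*_*_*_*_*_*
****************
*_______________*
**______________**

Derivation:
r0=0: *
r1=1: **
r2=10: *_*
r3=11: ****
r4=100: *___*
r5=101: **__**
r6=110: *_*_*_*
r7=111: ********
r8=1000: *_______*
r9=1001: **______**
r10=1010: *_*_____*_*
r11=1011: ****____****
r12=1100: *___*___*___*
r13=1101: **__**__**__**
r14=1110: *_*_*_*_*_*_*_*
r15=1111: ****************
r16=10000: *_______________*
r17=10001: **______________**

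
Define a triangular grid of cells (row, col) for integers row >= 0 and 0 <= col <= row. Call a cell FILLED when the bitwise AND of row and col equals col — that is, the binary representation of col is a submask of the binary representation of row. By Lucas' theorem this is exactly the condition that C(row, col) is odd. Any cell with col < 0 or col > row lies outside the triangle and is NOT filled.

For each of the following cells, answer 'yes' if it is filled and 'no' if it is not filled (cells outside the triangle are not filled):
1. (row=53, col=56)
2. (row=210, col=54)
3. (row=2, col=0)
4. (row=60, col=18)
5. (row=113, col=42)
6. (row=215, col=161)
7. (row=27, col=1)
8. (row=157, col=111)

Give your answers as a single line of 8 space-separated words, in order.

Answer: no no yes no no no yes no

Derivation:
(53,56): col outside [0, 53] -> not filled
(210,54): row=0b11010010, col=0b110110, row AND col = 0b10010 = 18; 18 != 54 -> empty
(2,0): row=0b10, col=0b0, row AND col = 0b0 = 0; 0 == 0 -> filled
(60,18): row=0b111100, col=0b10010, row AND col = 0b10000 = 16; 16 != 18 -> empty
(113,42): row=0b1110001, col=0b101010, row AND col = 0b100000 = 32; 32 != 42 -> empty
(215,161): row=0b11010111, col=0b10100001, row AND col = 0b10000001 = 129; 129 != 161 -> empty
(27,1): row=0b11011, col=0b1, row AND col = 0b1 = 1; 1 == 1 -> filled
(157,111): row=0b10011101, col=0b1101111, row AND col = 0b1101 = 13; 13 != 111 -> empty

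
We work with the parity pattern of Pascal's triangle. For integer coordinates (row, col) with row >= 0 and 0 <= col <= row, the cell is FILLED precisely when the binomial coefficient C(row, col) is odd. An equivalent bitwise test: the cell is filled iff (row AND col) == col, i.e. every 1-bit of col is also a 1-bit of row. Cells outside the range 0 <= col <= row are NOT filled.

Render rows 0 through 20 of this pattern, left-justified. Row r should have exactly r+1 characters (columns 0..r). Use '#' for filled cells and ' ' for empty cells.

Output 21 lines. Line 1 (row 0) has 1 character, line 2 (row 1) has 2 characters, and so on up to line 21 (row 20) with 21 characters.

r0=0: #
r1=1: ##
r2=10: # #
r3=11: ####
r4=100: #   #
r5=101: ##  ##
r6=110: # # # #
r7=111: ########
r8=1000: #       #
r9=1001: ##      ##
r10=1010: # #     # #
r11=1011: ####    ####
r12=1100: #   #   #   #
r13=1101: ##  ##  ##  ##
r14=1110: # # # # # # # #
r15=1111: ################
r16=10000: #               #
r17=10001: ##              ##
r18=10010: # #             # #
r19=10011: ####            ####
r20=10100: #   #           #   #

Answer: #
##
# #
####
#   #
##  ##
# # # #
########
#       #
##      ##
# #     # #
####    ####
#   #   #   #
##  ##  ##  ##
# # # # # # # #
################
#               #
##              ##
# #             # #
####            ####
#   #           #   #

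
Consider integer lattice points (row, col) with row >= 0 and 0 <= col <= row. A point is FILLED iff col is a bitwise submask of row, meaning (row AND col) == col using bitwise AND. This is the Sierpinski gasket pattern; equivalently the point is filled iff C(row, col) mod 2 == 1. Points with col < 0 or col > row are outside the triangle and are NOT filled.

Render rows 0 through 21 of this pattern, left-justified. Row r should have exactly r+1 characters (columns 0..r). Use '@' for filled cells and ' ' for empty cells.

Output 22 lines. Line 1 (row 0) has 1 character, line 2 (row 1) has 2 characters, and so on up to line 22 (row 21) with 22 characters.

r0=0: @
r1=1: @@
r2=10: @ @
r3=11: @@@@
r4=100: @   @
r5=101: @@  @@
r6=110: @ @ @ @
r7=111: @@@@@@@@
r8=1000: @       @
r9=1001: @@      @@
r10=1010: @ @     @ @
r11=1011: @@@@    @@@@
r12=1100: @   @   @   @
r13=1101: @@  @@  @@  @@
r14=1110: @ @ @ @ @ @ @ @
r15=1111: @@@@@@@@@@@@@@@@
r16=10000: @               @
r17=10001: @@              @@
r18=10010: @ @             @ @
r19=10011: @@@@            @@@@
r20=10100: @   @           @   @
r21=10101: @@  @@          @@  @@

Answer: @
@@
@ @
@@@@
@   @
@@  @@
@ @ @ @
@@@@@@@@
@       @
@@      @@
@ @     @ @
@@@@    @@@@
@   @   @   @
@@  @@  @@  @@
@ @ @ @ @ @ @ @
@@@@@@@@@@@@@@@@
@               @
@@              @@
@ @             @ @
@@@@            @@@@
@   @           @   @
@@  @@          @@  @@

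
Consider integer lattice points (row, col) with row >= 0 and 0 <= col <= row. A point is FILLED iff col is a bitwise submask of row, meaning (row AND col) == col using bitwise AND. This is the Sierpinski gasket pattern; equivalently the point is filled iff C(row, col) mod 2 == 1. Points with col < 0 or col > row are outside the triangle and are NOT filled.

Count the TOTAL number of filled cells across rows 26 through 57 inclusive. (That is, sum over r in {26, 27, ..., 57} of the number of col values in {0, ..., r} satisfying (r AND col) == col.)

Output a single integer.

Answer: 390

Derivation:
r26=11010 pc3: +8 =8
r27=11011 pc4: +16 =24
r28=11100 pc3: +8 =32
r29=11101 pc4: +16 =48
r30=11110 pc4: +16 =64
r31=11111 pc5: +32 =96
r32=100000 pc1: +2 =98
r33=100001 pc2: +4 =102
r34=100010 pc2: +4 =106
r35=100011 pc3: +8 =114
r36=100100 pc2: +4 =118
r37=100101 pc3: +8 =126
r38=100110 pc3: +8 =134
r39=100111 pc4: +16 =150
r40=101000 pc2: +4 =154
r41=101001 pc3: +8 =162
r42=101010 pc3: +8 =170
r43=101011 pc4: +16 =186
r44=101100 pc3: +8 =194
r45=101101 pc4: +16 =210
r46=101110 pc4: +16 =226
r47=101111 pc5: +32 =258
r48=110000 pc2: +4 =262
r49=110001 pc3: +8 =270
r50=110010 pc3: +8 =278
r51=110011 pc4: +16 =294
r52=110100 pc3: +8 =302
r53=110101 pc4: +16 =318
r54=110110 pc4: +16 =334
r55=110111 pc5: +32 =366
r56=111000 pc3: +8 =374
r57=111001 pc4: +16 =390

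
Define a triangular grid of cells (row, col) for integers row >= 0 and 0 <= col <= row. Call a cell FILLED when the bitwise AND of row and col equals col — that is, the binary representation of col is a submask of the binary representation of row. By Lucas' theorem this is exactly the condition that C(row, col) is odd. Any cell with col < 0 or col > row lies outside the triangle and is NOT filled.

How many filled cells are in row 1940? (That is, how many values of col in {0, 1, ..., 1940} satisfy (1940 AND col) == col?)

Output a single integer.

1940 in binary = 11110010100
popcount(1940) = number of 1-bits in 11110010100 = 6
A col c satisfies (1940 AND c) == c iff every set bit of c is also set in 1940; each of the 6 set bits of 1940 can independently be on or off in c.
count = 2^6 = 64

Answer: 64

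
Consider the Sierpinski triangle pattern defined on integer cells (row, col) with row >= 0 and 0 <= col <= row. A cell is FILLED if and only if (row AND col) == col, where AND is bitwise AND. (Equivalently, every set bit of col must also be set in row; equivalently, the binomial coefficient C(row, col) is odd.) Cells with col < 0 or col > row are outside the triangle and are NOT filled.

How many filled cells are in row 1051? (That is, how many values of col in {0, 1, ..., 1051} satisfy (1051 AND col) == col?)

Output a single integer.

Answer: 32

Derivation:
1051 in binary = 10000011011
popcount(1051) = number of 1-bits in 10000011011 = 5
A col c satisfies (1051 AND c) == c iff every set bit of c is also set in 1051; each of the 5 set bits of 1051 can independently be on or off in c.
count = 2^5 = 32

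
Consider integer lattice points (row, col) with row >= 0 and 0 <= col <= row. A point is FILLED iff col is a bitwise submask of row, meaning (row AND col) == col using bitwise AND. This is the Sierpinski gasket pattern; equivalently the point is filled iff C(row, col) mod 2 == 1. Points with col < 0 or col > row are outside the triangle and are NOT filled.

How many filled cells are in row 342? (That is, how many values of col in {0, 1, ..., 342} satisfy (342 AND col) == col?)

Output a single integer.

342 in binary = 101010110
popcount(342) = number of 1-bits in 101010110 = 5
A col c satisfies (342 AND c) == c iff every set bit of c is also set in 342; each of the 5 set bits of 342 can independently be on or off in c.
count = 2^5 = 32

Answer: 32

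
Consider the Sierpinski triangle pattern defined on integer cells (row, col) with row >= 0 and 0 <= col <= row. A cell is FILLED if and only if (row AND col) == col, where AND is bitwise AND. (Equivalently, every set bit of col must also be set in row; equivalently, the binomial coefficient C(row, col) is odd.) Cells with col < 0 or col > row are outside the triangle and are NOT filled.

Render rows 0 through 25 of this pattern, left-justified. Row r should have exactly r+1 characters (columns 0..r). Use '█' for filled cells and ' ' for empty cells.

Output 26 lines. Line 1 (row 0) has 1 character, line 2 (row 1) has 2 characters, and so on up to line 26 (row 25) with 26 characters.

Answer: █
██
█ █
████
█   █
██  ██
█ █ █ █
████████
█       █
██      ██
█ █     █ █
████    ████
█   █   █   █
██  ██  ██  ██
█ █ █ █ █ █ █ █
████████████████
█               █
██              ██
█ █             █ █
████            ████
█   █           █   █
██  ██          ██  ██
█ █ █ █         █ █ █ █
████████        ████████
█       █       █       █
██      ██      ██      ██

Derivation:
r0=0: █
r1=1: ██
r2=10: █ █
r3=11: ████
r4=100: █   █
r5=101: ██  ██
r6=110: █ █ █ █
r7=111: ████████
r8=1000: █       █
r9=1001: ██      ██
r10=1010: █ █     █ █
r11=1011: ████    ████
r12=1100: █   █   █   █
r13=1101: ██  ██  ██  ██
r14=1110: █ █ █ █ █ █ █ █
r15=1111: ████████████████
r16=10000: █               █
r17=10001: ██              ██
r18=10010: █ █             █ █
r19=10011: ████            ████
r20=10100: █   █           █   █
r21=10101: ██  ██          ██  ██
r22=10110: █ █ █ █         █ █ █ █
r23=10111: ████████        ████████
r24=11000: █       █       █       █
r25=11001: ██      ██      ██      ██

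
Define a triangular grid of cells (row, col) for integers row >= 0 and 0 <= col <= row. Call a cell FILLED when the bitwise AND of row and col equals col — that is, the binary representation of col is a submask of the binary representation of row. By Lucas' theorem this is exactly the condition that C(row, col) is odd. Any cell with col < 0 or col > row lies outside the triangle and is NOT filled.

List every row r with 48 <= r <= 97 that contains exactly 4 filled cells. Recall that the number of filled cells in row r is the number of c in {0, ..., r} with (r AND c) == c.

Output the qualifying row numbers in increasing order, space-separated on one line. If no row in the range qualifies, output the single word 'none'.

Answer: 48 65 66 68 72 80 96

Derivation:
Row r has 2^popcount(r) filled cells, so we need popcount(r) = log2(4) = 2.
Scan r = 48..97 and keep those with exactly 2 one-bits:
r=48=110000 popcount=2 -> KEEP
r=49=110001 popcount=3 -> skip
r=50=110010 popcount=3 -> skip
r=51=110011 popcount=4 -> skip
r=52=110100 popcount=3 -> skip
r=53=110101 popcount=4 -> skip
r=54=110110 popcount=4 -> skip
r=55=110111 popcount=5 -> skip
r=56=111000 popcount=3 -> skip
r=57=111001 popcount=4 -> skip
r=58=111010 popcount=4 -> skip
r=59=111011 popcount=5 -> skip
r=60=111100 popcount=4 -> skip
r=61=111101 popcount=5 -> skip
r=62=111110 popcount=5 -> skip
r=63=111111 popcount=6 -> skip
r=64=1000000 popcount=1 -> skip
r=65=1000001 popcount=2 -> KEEP
r=66=1000010 popcount=2 -> KEEP
r=67=1000011 popcount=3 -> skip
r=68=1000100 popcount=2 -> KEEP
r=69=1000101 popcount=3 -> skip
r=70=1000110 popcount=3 -> skip
r=71=1000111 popcount=4 -> skip
r=72=1001000 popcount=2 -> KEEP
r=73=1001001 popcount=3 -> skip
r=74=1001010 popcount=3 -> skip
r=75=1001011 popcount=4 -> skip
r=76=1001100 popcount=3 -> skip
r=77=1001101 popcount=4 -> skip
r=78=1001110 popcount=4 -> skip
r=79=1001111 popcount=5 -> skip
r=80=1010000 popcount=2 -> KEEP
r=81=1010001 popcount=3 -> skip
r=82=1010010 popcount=3 -> skip
r=83=1010011 popcount=4 -> skip
r=84=1010100 popcount=3 -> skip
r=85=1010101 popcount=4 -> skip
r=86=1010110 popcount=4 -> skip
r=87=1010111 popcount=5 -> skip
r=88=1011000 popcount=3 -> skip
r=89=1011001 popcount=4 -> skip
r=90=1011010 popcount=4 -> skip
r=91=1011011 popcount=5 -> skip
r=92=1011100 popcount=4 -> skip
r=93=1011101 popcount=5 -> skip
r=94=1011110 popcount=5 -> skip
r=95=1011111 popcount=6 -> skip
r=96=1100000 popcount=2 -> KEEP
r=97=1100001 popcount=3 -> skip
Kept rows: 48 65 66 68 72 80 96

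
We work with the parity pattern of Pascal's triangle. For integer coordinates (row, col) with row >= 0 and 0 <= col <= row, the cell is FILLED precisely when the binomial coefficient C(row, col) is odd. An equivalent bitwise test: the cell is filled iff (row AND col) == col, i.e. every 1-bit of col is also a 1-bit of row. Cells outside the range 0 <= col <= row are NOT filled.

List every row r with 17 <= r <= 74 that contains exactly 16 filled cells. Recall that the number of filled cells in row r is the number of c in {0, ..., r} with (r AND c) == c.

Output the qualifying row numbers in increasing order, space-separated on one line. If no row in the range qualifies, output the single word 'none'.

Answer: 23 27 29 30 39 43 45 46 51 53 54 57 58 60 71

Derivation:
Row r has 2^popcount(r) filled cells, so we need popcount(r) = log2(16) = 4.
Scan r = 17..74 and keep those with exactly 4 one-bits:
r=17=10001 popcount=2 -> skip
r=18=10010 popcount=2 -> skip
r=19=10011 popcount=3 -> skip
r=20=10100 popcount=2 -> skip
r=21=10101 popcount=3 -> skip
r=22=10110 popcount=3 -> skip
r=23=10111 popcount=4 -> KEEP
r=24=11000 popcount=2 -> skip
r=25=11001 popcount=3 -> skip
r=26=11010 popcount=3 -> skip
r=27=11011 popcount=4 -> KEEP
r=28=11100 popcount=3 -> skip
r=29=11101 popcount=4 -> KEEP
r=30=11110 popcount=4 -> KEEP
r=31=11111 popcount=5 -> skip
r=32=100000 popcount=1 -> skip
r=33=100001 popcount=2 -> skip
r=34=100010 popcount=2 -> skip
r=35=100011 popcount=3 -> skip
r=36=100100 popcount=2 -> skip
r=37=100101 popcount=3 -> skip
r=38=100110 popcount=3 -> skip
r=39=100111 popcount=4 -> KEEP
r=40=101000 popcount=2 -> skip
r=41=101001 popcount=3 -> skip
r=42=101010 popcount=3 -> skip
r=43=101011 popcount=4 -> KEEP
r=44=101100 popcount=3 -> skip
r=45=101101 popcount=4 -> KEEP
r=46=101110 popcount=4 -> KEEP
r=47=101111 popcount=5 -> skip
r=48=110000 popcount=2 -> skip
r=49=110001 popcount=3 -> skip
r=50=110010 popcount=3 -> skip
r=51=110011 popcount=4 -> KEEP
r=52=110100 popcount=3 -> skip
r=53=110101 popcount=4 -> KEEP
r=54=110110 popcount=4 -> KEEP
r=55=110111 popcount=5 -> skip
r=56=111000 popcount=3 -> skip
r=57=111001 popcount=4 -> KEEP
r=58=111010 popcount=4 -> KEEP
r=59=111011 popcount=5 -> skip
r=60=111100 popcount=4 -> KEEP
r=61=111101 popcount=5 -> skip
r=62=111110 popcount=5 -> skip
r=63=111111 popcount=6 -> skip
r=64=1000000 popcount=1 -> skip
r=65=1000001 popcount=2 -> skip
r=66=1000010 popcount=2 -> skip
r=67=1000011 popcount=3 -> skip
r=68=1000100 popcount=2 -> skip
r=69=1000101 popcount=3 -> skip
r=70=1000110 popcount=3 -> skip
r=71=1000111 popcount=4 -> KEEP
r=72=1001000 popcount=2 -> skip
r=73=1001001 popcount=3 -> skip
r=74=1001010 popcount=3 -> skip
Kept rows: 23 27 29 30 39 43 45 46 51 53 54 57 58 60 71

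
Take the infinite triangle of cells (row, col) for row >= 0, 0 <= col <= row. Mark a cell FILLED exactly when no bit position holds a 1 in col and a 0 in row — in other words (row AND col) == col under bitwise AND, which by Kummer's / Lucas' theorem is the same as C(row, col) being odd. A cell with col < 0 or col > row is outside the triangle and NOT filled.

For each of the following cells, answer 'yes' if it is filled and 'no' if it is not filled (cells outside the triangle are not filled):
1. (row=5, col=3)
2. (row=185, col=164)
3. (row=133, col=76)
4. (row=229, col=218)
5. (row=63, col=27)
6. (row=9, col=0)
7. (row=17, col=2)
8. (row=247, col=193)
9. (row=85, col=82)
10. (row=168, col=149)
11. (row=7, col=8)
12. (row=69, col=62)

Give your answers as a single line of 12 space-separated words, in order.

Answer: no no no no yes yes no yes no no no no

Derivation:
(5,3): row=0b101, col=0b11, row AND col = 0b1 = 1; 1 != 3 -> empty
(185,164): row=0b10111001, col=0b10100100, row AND col = 0b10100000 = 160; 160 != 164 -> empty
(133,76): row=0b10000101, col=0b1001100, row AND col = 0b100 = 4; 4 != 76 -> empty
(229,218): row=0b11100101, col=0b11011010, row AND col = 0b11000000 = 192; 192 != 218 -> empty
(63,27): row=0b111111, col=0b11011, row AND col = 0b11011 = 27; 27 == 27 -> filled
(9,0): row=0b1001, col=0b0, row AND col = 0b0 = 0; 0 == 0 -> filled
(17,2): row=0b10001, col=0b10, row AND col = 0b0 = 0; 0 != 2 -> empty
(247,193): row=0b11110111, col=0b11000001, row AND col = 0b11000001 = 193; 193 == 193 -> filled
(85,82): row=0b1010101, col=0b1010010, row AND col = 0b1010000 = 80; 80 != 82 -> empty
(168,149): row=0b10101000, col=0b10010101, row AND col = 0b10000000 = 128; 128 != 149 -> empty
(7,8): col outside [0, 7] -> not filled
(69,62): row=0b1000101, col=0b111110, row AND col = 0b100 = 4; 4 != 62 -> empty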